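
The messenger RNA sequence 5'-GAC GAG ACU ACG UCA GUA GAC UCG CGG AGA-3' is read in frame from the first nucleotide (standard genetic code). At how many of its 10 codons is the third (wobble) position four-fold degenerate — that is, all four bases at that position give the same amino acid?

6

Codon 1 GAC (Asp): third position 2-fold.
Codon 2 GAG (Glu): third position 2-fold.
Codon 3 ACU (Thr): third position 4-fold.
Codon 4 ACG (Thr): third position 4-fold.
Codon 5 UCA (Ser): third position 4-fold.
Codon 6 GUA (Val): third position 4-fold.
Codon 7 GAC (Asp): third position 2-fold.
Codon 8 UCG (Ser): third position 4-fold.
Codon 9 CGG (Arg): third position 4-fold.
Codon 10 AGA (Arg): third position 2-fold.
Four-fold degenerate third positions: 6.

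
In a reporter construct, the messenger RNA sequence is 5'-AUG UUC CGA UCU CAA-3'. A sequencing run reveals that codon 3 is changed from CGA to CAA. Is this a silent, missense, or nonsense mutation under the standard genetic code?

missense

Position 8 falls in codon 3: CGA → Arg.
After the substitution the codon is CAA → Gln.
Arg ≠ Gln, so this is a missense mutation.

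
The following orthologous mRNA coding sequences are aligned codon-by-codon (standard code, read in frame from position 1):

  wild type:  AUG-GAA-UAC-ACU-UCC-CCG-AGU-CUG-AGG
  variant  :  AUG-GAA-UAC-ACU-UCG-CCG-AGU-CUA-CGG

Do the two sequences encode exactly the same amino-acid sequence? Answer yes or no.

Codon 1: AUG Met / AUG Met — identical.
Codon 2: GAA Glu / GAA Glu — identical.
Codon 3: UAC Tyr / UAC Tyr — identical.
Codon 4: ACU Thr / ACU Thr — identical.
Codon 5: UCC Ser / UCG Ser — synonymous.
Codon 6: CCG Pro / CCG Pro — identical.
Codon 7: AGU Ser / AGU Ser — identical.
Codon 8: CUG Leu / CUA Leu — synonymous.
Codon 9: AGG Arg / CGG Arg — synonymous.
Nonsynonymous differences: 0 → same protein.

yes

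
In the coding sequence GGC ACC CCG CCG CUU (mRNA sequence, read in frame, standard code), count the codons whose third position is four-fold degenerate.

5

Codon 1 GGC (Gly): third position 4-fold.
Codon 2 ACC (Thr): third position 4-fold.
Codon 3 CCG (Pro): third position 4-fold.
Codon 4 CCG (Pro): third position 4-fold.
Codon 5 CUU (Leu): third position 4-fold.
Four-fold degenerate third positions: 5.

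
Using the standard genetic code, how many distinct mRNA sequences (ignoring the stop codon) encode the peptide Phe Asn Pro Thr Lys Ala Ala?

2048

Phe: 2 codons.
Asn: 2 codons.
Pro: 4 codons.
Thr: 4 codons.
Lys: 2 codons.
Ala: 4 codons.
Ala: 4 codons.
2 × 2 × 4 × 4 × 2 × 4 × 4 = 2048.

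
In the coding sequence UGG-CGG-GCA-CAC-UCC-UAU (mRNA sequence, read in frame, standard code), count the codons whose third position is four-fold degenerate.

Codon 1 UGG (Trp): third position 1-fold.
Codon 2 CGG (Arg): third position 4-fold.
Codon 3 GCA (Ala): third position 4-fold.
Codon 4 CAC (His): third position 2-fold.
Codon 5 UCC (Ser): third position 4-fold.
Codon 6 UAU (Tyr): third position 2-fold.
Four-fold degenerate third positions: 3.

3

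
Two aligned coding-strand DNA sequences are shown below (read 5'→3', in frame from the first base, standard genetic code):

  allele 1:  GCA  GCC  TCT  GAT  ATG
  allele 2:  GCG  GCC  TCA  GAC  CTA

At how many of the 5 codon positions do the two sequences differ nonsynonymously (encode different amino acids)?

1

Codon 1: GCA Ala / GCG Ala — synonymous.
Codon 2: GCC Ala / GCC Ala — identical.
Codon 3: TCT Ser / TCA Ser — synonymous.
Codon 4: GAT Asp / GAC Asp — synonymous.
Codon 5: ATG Met / CTA Leu — nonsynonymous.
Nonsynonymous differences: 1.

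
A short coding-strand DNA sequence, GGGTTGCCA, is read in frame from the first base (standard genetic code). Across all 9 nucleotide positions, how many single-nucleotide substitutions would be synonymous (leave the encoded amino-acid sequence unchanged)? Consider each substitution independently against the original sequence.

8

Codon 1 (GGG, Gly): 3 synonymous substitutions.
Codon 2 (TTG, Leu): 2 synonymous substitutions.
Codon 3 (CCA, Pro): 3 synonymous substitutions.
Total: 3 + 2 + 3 = 8.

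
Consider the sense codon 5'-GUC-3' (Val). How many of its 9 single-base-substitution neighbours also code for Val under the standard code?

Position 1: none → 0 synonymous.
Position 2: none → 0 synonymous.
Position 3: GUU, GUA, GUG → 3 synonymous.
Total: 0 + 0 + 3 = 3.

3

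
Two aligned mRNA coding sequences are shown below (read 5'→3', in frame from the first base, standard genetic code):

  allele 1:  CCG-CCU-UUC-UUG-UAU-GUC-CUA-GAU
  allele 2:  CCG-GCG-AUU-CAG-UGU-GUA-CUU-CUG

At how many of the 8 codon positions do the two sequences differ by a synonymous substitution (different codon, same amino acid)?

Codon 1: CCG Pro / CCG Pro — identical.
Codon 2: CCU Pro / GCG Ala — nonsynonymous.
Codon 3: UUC Phe / AUU Ile — nonsynonymous.
Codon 4: UUG Leu / CAG Gln — nonsynonymous.
Codon 5: UAU Tyr / UGU Cys — nonsynonymous.
Codon 6: GUC Val / GUA Val — synonymous.
Codon 7: CUA Leu / CUU Leu — synonymous.
Codon 8: GAU Asp / CUG Leu — nonsynonymous.
Synonymous differences: 2.

2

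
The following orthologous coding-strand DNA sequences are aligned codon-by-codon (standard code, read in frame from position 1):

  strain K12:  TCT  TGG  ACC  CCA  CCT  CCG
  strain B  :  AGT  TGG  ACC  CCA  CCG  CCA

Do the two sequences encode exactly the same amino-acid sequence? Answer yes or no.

yes

Codon 1: TCT Ser / AGT Ser — synonymous.
Codon 2: TGG Trp / TGG Trp — identical.
Codon 3: ACC Thr / ACC Thr — identical.
Codon 4: CCA Pro / CCA Pro — identical.
Codon 5: CCT Pro / CCG Pro — synonymous.
Codon 6: CCG Pro / CCA Pro — synonymous.
Nonsynonymous differences: 0 → same protein.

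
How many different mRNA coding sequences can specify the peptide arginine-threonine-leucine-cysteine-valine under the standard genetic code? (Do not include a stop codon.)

1152

Arg: 6 codons.
Thr: 4 codons.
Leu: 6 codons.
Cys: 2 codons.
Val: 4 codons.
6 × 4 × 6 × 2 × 4 = 1152.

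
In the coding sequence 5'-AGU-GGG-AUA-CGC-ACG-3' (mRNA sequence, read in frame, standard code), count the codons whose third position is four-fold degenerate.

Codon 1 AGU (Ser): third position 2-fold.
Codon 2 GGG (Gly): third position 4-fold.
Codon 3 AUA (Ile): third position 3-fold.
Codon 4 CGC (Arg): third position 4-fold.
Codon 5 ACG (Thr): third position 4-fold.
Four-fold degenerate third positions: 3.

3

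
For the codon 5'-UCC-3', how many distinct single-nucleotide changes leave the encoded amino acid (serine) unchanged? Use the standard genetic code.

3

Position 1: none → 0 synonymous.
Position 2: none → 0 synonymous.
Position 3: UCU, UCA, UCG → 3 synonymous.
Total: 0 + 0 + 3 = 3.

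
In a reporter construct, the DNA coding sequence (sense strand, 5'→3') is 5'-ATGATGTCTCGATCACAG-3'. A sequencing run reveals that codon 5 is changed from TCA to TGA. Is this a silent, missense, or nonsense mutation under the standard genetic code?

Position 14 falls in codon 5: TCA → Ser.
After the substitution the codon is TGA → Stop.
The new codon is a stop codon, so this is a nonsense mutation.

nonsense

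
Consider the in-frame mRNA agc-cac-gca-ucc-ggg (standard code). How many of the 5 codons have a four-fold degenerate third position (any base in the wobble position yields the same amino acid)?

Codon 1 AGC (Ser): third position 2-fold.
Codon 2 CAC (His): third position 2-fold.
Codon 3 GCA (Ala): third position 4-fold.
Codon 4 UCC (Ser): third position 4-fold.
Codon 5 GGG (Gly): third position 4-fold.
Four-fold degenerate third positions: 3.

3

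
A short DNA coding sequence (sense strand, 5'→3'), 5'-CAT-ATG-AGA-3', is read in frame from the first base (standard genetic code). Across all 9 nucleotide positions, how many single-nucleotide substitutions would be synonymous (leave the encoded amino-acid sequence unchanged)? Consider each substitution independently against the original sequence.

Codon 1 (CAT, His): 1 synonymous substitution.
Codon 2 (ATG, Met): 0 synonymous substitutions.
Codon 3 (AGA, Arg): 2 synonymous substitutions.
Total: 1 + 0 + 2 = 3.

3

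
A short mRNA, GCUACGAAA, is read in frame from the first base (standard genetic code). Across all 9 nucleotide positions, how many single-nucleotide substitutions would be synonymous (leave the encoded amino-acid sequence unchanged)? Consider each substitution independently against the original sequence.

7

Codon 1 (GCU, Ala): 3 synonymous substitutions.
Codon 2 (ACG, Thr): 3 synonymous substitutions.
Codon 3 (AAA, Lys): 1 synonymous substitution.
Total: 3 + 3 + 1 = 7.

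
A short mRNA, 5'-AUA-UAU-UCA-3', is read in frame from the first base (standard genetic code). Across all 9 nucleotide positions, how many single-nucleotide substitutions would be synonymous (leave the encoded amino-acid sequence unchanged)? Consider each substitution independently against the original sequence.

6

Codon 1 (AUA, Ile): 2 synonymous substitutions.
Codon 2 (UAU, Tyr): 1 synonymous substitution.
Codon 3 (UCA, Ser): 3 synonymous substitutions.
Total: 2 + 1 + 3 = 6.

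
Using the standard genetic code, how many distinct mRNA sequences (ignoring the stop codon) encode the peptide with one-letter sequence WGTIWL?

288

Trp: 1 codon.
Gly: 4 codons.
Thr: 4 codons.
Ile: 3 codons.
Trp: 1 codon.
Leu: 6 codons.
1 × 4 × 4 × 3 × 1 × 6 = 288.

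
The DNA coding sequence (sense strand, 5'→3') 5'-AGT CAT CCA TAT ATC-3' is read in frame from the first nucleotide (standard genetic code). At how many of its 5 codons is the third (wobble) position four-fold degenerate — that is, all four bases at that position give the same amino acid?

1

Codon 1 AGT (Ser): third position 2-fold.
Codon 2 CAT (His): third position 2-fold.
Codon 3 CCA (Pro): third position 4-fold.
Codon 4 TAT (Tyr): third position 2-fold.
Codon 5 ATC (Ile): third position 3-fold.
Four-fold degenerate third positions: 1.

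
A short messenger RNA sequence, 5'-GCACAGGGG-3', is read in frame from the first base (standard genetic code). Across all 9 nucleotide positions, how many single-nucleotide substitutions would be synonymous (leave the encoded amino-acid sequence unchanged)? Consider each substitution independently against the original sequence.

7

Codon 1 (GCA, Ala): 3 synonymous substitutions.
Codon 2 (CAG, Gln): 1 synonymous substitution.
Codon 3 (GGG, Gly): 3 synonymous substitutions.
Total: 3 + 1 + 3 = 7.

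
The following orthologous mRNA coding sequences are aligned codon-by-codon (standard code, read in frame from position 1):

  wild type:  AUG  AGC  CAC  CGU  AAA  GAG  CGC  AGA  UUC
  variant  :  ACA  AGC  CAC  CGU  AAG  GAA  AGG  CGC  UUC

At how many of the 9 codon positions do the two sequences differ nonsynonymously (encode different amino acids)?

Codon 1: AUG Met / ACA Thr — nonsynonymous.
Codon 2: AGC Ser / AGC Ser — identical.
Codon 3: CAC His / CAC His — identical.
Codon 4: CGU Arg / CGU Arg — identical.
Codon 5: AAA Lys / AAG Lys — synonymous.
Codon 6: GAG Glu / GAA Glu — synonymous.
Codon 7: CGC Arg / AGG Arg — synonymous.
Codon 8: AGA Arg / CGC Arg — synonymous.
Codon 9: UUC Phe / UUC Phe — identical.
Nonsynonymous differences: 1.

1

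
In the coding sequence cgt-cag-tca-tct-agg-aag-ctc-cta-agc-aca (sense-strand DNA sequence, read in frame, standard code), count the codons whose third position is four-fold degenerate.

Codon 1 CGT (Arg): third position 4-fold.
Codon 2 CAG (Gln): third position 2-fold.
Codon 3 TCA (Ser): third position 4-fold.
Codon 4 TCT (Ser): third position 4-fold.
Codon 5 AGG (Arg): third position 2-fold.
Codon 6 AAG (Lys): third position 2-fold.
Codon 7 CTC (Leu): third position 4-fold.
Codon 8 CTA (Leu): third position 4-fold.
Codon 9 AGC (Ser): third position 2-fold.
Codon 10 ACA (Thr): third position 4-fold.
Four-fold degenerate third positions: 6.

6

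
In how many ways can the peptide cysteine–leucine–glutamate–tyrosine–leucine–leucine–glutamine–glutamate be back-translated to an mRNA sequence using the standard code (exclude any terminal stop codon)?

6912

Cys: 2 codons.
Leu: 6 codons.
Glu: 2 codons.
Tyr: 2 codons.
Leu: 6 codons.
Leu: 6 codons.
Gln: 2 codons.
Glu: 2 codons.
2 × 6 × 2 × 2 × 6 × 6 × 2 × 2 = 6912.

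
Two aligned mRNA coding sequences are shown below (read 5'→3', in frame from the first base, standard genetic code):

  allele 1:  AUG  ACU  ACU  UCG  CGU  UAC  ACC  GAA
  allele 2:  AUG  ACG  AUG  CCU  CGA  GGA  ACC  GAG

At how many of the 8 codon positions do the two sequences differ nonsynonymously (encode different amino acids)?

Codon 1: AUG Met / AUG Met — identical.
Codon 2: ACU Thr / ACG Thr — synonymous.
Codon 3: ACU Thr / AUG Met — nonsynonymous.
Codon 4: UCG Ser / CCU Pro — nonsynonymous.
Codon 5: CGU Arg / CGA Arg — synonymous.
Codon 6: UAC Tyr / GGA Gly — nonsynonymous.
Codon 7: ACC Thr / ACC Thr — identical.
Codon 8: GAA Glu / GAG Glu — synonymous.
Nonsynonymous differences: 3.

3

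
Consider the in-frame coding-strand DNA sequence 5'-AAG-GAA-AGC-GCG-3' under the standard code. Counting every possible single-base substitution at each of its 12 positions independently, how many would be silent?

6

Codon 1 (AAG, Lys): 1 synonymous substitution.
Codon 2 (GAA, Glu): 1 synonymous substitution.
Codon 3 (AGC, Ser): 1 synonymous substitution.
Codon 4 (GCG, Ala): 3 synonymous substitutions.
Total: 1 + 1 + 1 + 3 = 6.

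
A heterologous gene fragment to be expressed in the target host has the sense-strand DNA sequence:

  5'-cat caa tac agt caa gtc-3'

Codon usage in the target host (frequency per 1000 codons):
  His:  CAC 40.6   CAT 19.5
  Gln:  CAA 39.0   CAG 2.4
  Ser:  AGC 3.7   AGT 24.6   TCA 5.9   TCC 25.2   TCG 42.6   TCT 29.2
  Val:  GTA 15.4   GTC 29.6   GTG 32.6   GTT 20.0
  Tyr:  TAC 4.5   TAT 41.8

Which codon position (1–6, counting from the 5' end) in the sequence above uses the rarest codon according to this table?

3

Codon 1 CAT (His): 19.5 per 1000.
Codon 2 CAA (Gln): 39.0 per 1000.
Codon 3 TAC (Tyr): 4.5 per 1000.
Codon 4 AGT (Ser): 24.6 per 1000.
Codon 5 CAA (Gln): 39.0 per 1000.
Codon 6 GTC (Val): 29.6 per 1000.
Lowest frequency is 4.5 at codon 3.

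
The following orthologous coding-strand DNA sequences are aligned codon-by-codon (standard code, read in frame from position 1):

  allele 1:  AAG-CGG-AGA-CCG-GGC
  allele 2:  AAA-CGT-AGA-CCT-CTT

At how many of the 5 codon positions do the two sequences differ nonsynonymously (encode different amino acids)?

1

Codon 1: AAG Lys / AAA Lys — synonymous.
Codon 2: CGG Arg / CGT Arg — synonymous.
Codon 3: AGA Arg / AGA Arg — identical.
Codon 4: CCG Pro / CCT Pro — synonymous.
Codon 5: GGC Gly / CTT Leu — nonsynonymous.
Nonsynonymous differences: 1.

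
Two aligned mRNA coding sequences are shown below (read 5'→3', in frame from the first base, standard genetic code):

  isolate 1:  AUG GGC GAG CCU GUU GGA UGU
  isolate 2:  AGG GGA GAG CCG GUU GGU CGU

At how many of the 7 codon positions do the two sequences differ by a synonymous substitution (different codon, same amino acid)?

3

Codon 1: AUG Met / AGG Arg — nonsynonymous.
Codon 2: GGC Gly / GGA Gly — synonymous.
Codon 3: GAG Glu / GAG Glu — identical.
Codon 4: CCU Pro / CCG Pro — synonymous.
Codon 5: GUU Val / GUU Val — identical.
Codon 6: GGA Gly / GGU Gly — synonymous.
Codon 7: UGU Cys / CGU Arg — nonsynonymous.
Synonymous differences: 3.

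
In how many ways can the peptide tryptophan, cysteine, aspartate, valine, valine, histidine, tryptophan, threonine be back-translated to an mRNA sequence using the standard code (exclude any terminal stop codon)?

Trp: 1 codon.
Cys: 2 codons.
Asp: 2 codons.
Val: 4 codons.
Val: 4 codons.
His: 2 codons.
Trp: 1 codon.
Thr: 4 codons.
1 × 2 × 2 × 4 × 4 × 2 × 1 × 4 = 512.

512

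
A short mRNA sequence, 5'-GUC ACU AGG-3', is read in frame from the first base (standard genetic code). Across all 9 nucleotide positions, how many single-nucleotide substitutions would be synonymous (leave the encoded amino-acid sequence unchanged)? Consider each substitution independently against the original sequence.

Codon 1 (GUC, Val): 3 synonymous substitutions.
Codon 2 (ACU, Thr): 3 synonymous substitutions.
Codon 3 (AGG, Arg): 2 synonymous substitutions.
Total: 3 + 3 + 2 = 8.

8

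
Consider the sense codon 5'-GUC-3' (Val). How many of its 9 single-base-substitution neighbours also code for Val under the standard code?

Position 1: none → 0 synonymous.
Position 2: none → 0 synonymous.
Position 3: GUU, GUA, GUG → 3 synonymous.
Total: 0 + 0 + 3 = 3.

3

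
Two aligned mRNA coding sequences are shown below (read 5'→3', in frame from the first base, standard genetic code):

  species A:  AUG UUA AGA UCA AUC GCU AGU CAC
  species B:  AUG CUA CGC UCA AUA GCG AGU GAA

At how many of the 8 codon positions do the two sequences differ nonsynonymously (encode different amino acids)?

1

Codon 1: AUG Met / AUG Met — identical.
Codon 2: UUA Leu / CUA Leu — synonymous.
Codon 3: AGA Arg / CGC Arg — synonymous.
Codon 4: UCA Ser / UCA Ser — identical.
Codon 5: AUC Ile / AUA Ile — synonymous.
Codon 6: GCU Ala / GCG Ala — synonymous.
Codon 7: AGU Ser / AGU Ser — identical.
Codon 8: CAC His / GAA Glu — nonsynonymous.
Nonsynonymous differences: 1.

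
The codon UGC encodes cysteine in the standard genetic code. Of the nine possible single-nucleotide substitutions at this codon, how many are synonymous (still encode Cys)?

Position 1: none → 0 synonymous.
Position 2: none → 0 synonymous.
Position 3: UGU → 1 synonymous.
Total: 0 + 0 + 1 = 1.

1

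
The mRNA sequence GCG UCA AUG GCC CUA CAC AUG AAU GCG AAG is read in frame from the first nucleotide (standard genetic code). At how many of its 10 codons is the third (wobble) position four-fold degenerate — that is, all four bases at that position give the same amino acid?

Codon 1 GCG (Ala): third position 4-fold.
Codon 2 UCA (Ser): third position 4-fold.
Codon 3 AUG (Met): third position 1-fold.
Codon 4 GCC (Ala): third position 4-fold.
Codon 5 CUA (Leu): third position 4-fold.
Codon 6 CAC (His): third position 2-fold.
Codon 7 AUG (Met): third position 1-fold.
Codon 8 AAU (Asn): third position 2-fold.
Codon 9 GCG (Ala): third position 4-fold.
Codon 10 AAG (Lys): third position 2-fold.
Four-fold degenerate third positions: 5.

5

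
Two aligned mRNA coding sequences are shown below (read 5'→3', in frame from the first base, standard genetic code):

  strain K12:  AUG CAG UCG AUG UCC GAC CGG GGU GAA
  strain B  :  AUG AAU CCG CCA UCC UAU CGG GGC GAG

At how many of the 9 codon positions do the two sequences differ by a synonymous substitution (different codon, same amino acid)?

Codon 1: AUG Met / AUG Met — identical.
Codon 2: CAG Gln / AAU Asn — nonsynonymous.
Codon 3: UCG Ser / CCG Pro — nonsynonymous.
Codon 4: AUG Met / CCA Pro — nonsynonymous.
Codon 5: UCC Ser / UCC Ser — identical.
Codon 6: GAC Asp / UAU Tyr — nonsynonymous.
Codon 7: CGG Arg / CGG Arg — identical.
Codon 8: GGU Gly / GGC Gly — synonymous.
Codon 9: GAA Glu / GAG Glu — synonymous.
Synonymous differences: 2.

2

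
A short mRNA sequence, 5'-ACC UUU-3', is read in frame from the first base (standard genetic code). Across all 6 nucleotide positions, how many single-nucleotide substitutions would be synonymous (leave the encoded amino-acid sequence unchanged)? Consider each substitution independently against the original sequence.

4

Codon 1 (ACC, Thr): 3 synonymous substitutions.
Codon 2 (UUU, Phe): 1 synonymous substitution.
Total: 3 + 1 = 4.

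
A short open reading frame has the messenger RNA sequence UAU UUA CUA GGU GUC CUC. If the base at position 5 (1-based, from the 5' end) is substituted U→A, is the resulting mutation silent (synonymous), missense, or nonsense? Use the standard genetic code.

Position 5 falls in codon 2: UUA → Leu.
After the substitution the codon is UAA → Stop.
The new codon is a stop codon, so this is a nonsense mutation.

nonsense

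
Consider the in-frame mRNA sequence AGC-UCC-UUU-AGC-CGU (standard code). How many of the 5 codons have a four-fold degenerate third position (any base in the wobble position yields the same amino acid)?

2

Codon 1 AGC (Ser): third position 2-fold.
Codon 2 UCC (Ser): third position 4-fold.
Codon 3 UUU (Phe): third position 2-fold.
Codon 4 AGC (Ser): third position 2-fold.
Codon 5 CGU (Arg): third position 4-fold.
Four-fold degenerate third positions: 2.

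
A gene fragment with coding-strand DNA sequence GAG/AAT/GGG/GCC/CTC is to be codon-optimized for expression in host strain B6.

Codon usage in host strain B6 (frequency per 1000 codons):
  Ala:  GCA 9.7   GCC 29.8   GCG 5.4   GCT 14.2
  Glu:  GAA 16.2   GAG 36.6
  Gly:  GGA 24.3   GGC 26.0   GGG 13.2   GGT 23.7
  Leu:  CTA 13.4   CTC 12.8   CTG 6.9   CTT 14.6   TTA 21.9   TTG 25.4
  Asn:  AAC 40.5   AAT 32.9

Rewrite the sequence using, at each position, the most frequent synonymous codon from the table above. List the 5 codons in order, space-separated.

GAG AAC GGC GCC TTG

Codon 1 (Glu): best is GAG at 36.6.
Codon 2 (Asn): best is AAC at 40.5.
Codon 3 (Gly): best is GGC at 26.0.
Codon 4 (Ala): best is GCC at 29.8.
Codon 5 (Leu): best is TTG at 25.4.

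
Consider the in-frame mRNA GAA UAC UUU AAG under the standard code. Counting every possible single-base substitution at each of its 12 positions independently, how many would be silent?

Codon 1 (GAA, Glu): 1 synonymous substitution.
Codon 2 (UAC, Tyr): 1 synonymous substitution.
Codon 3 (UUU, Phe): 1 synonymous substitution.
Codon 4 (AAG, Lys): 1 synonymous substitution.
Total: 1 + 1 + 1 + 1 = 4.

4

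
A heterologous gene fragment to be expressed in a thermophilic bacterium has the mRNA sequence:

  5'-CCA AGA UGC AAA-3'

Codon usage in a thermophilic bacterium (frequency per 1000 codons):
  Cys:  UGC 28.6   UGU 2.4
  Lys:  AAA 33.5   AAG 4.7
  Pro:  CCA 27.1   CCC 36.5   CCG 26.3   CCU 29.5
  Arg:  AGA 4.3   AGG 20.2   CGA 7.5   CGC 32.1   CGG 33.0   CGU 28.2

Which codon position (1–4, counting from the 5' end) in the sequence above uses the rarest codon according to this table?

Codon 1 CCA (Pro): 27.1 per 1000.
Codon 2 AGA (Arg): 4.3 per 1000.
Codon 3 UGC (Cys): 28.6 per 1000.
Codon 4 AAA (Lys): 33.5 per 1000.
Lowest frequency is 4.3 at codon 2.

2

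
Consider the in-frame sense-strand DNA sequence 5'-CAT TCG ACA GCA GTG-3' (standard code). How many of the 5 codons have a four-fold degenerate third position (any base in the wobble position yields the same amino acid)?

4

Codon 1 CAT (His): third position 2-fold.
Codon 2 TCG (Ser): third position 4-fold.
Codon 3 ACA (Thr): third position 4-fold.
Codon 4 GCA (Ala): third position 4-fold.
Codon 5 GTG (Val): third position 4-fold.
Four-fold degenerate third positions: 4.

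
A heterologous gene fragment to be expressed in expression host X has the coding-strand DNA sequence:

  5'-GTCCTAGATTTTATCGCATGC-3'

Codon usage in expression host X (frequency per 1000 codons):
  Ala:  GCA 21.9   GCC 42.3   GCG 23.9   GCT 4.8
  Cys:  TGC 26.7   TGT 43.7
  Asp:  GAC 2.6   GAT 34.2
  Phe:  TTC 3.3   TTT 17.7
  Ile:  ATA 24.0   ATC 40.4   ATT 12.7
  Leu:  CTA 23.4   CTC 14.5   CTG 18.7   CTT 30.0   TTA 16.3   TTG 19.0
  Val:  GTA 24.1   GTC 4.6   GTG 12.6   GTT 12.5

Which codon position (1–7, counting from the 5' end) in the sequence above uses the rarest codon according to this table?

1

Codon 1 GTC (Val): 4.6 per 1000.
Codon 2 CTA (Leu): 23.4 per 1000.
Codon 3 GAT (Asp): 34.2 per 1000.
Codon 4 TTT (Phe): 17.7 per 1000.
Codon 5 ATC (Ile): 40.4 per 1000.
Codon 6 GCA (Ala): 21.9 per 1000.
Codon 7 TGC (Cys): 26.7 per 1000.
Lowest frequency is 4.6 at codon 1.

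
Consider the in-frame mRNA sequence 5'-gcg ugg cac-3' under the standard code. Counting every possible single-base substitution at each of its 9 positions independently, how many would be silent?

4

Codon 1 (GCG, Ala): 3 synonymous substitutions.
Codon 2 (UGG, Trp): 0 synonymous substitutions.
Codon 3 (CAC, His): 1 synonymous substitution.
Total: 3 + 0 + 1 = 4.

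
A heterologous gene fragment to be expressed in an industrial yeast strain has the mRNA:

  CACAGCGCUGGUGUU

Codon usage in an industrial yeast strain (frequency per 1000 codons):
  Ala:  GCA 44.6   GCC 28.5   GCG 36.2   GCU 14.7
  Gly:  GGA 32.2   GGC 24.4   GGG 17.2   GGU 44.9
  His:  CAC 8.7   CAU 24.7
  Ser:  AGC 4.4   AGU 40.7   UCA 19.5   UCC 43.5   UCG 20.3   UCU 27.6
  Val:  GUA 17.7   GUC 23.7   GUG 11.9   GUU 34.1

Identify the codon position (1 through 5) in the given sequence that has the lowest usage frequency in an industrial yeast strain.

Codon 1 CAC (His): 8.7 per 1000.
Codon 2 AGC (Ser): 4.4 per 1000.
Codon 3 GCU (Ala): 14.7 per 1000.
Codon 4 GGU (Gly): 44.9 per 1000.
Codon 5 GUU (Val): 34.1 per 1000.
Lowest frequency is 4.4 at codon 2.

2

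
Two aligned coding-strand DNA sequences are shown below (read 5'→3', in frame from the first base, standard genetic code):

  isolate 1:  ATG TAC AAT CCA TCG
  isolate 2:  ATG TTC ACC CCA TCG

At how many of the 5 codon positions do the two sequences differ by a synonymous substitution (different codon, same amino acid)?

0

Codon 1: ATG Met / ATG Met — identical.
Codon 2: TAC Tyr / TTC Phe — nonsynonymous.
Codon 3: AAT Asn / ACC Thr — nonsynonymous.
Codon 4: CCA Pro / CCA Pro — identical.
Codon 5: TCG Ser / TCG Ser — identical.
Synonymous differences: 0.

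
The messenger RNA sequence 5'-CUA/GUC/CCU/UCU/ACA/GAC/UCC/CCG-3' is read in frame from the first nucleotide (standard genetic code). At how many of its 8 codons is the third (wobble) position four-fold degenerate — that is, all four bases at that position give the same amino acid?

7

Codon 1 CUA (Leu): third position 4-fold.
Codon 2 GUC (Val): third position 4-fold.
Codon 3 CCU (Pro): third position 4-fold.
Codon 4 UCU (Ser): third position 4-fold.
Codon 5 ACA (Thr): third position 4-fold.
Codon 6 GAC (Asp): third position 2-fold.
Codon 7 UCC (Ser): third position 4-fold.
Codon 8 CCG (Pro): third position 4-fold.
Four-fold degenerate third positions: 7.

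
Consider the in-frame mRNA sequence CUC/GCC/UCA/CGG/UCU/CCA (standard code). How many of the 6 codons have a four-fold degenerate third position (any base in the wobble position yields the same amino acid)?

6

Codon 1 CUC (Leu): third position 4-fold.
Codon 2 GCC (Ala): third position 4-fold.
Codon 3 UCA (Ser): third position 4-fold.
Codon 4 CGG (Arg): third position 4-fold.
Codon 5 UCU (Ser): third position 4-fold.
Codon 6 CCA (Pro): third position 4-fold.
Four-fold degenerate third positions: 6.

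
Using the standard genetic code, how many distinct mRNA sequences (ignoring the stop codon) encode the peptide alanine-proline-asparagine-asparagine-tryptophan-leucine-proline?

1536

Ala: 4 codons.
Pro: 4 codons.
Asn: 2 codons.
Asn: 2 codons.
Trp: 1 codon.
Leu: 6 codons.
Pro: 4 codons.
4 × 4 × 2 × 2 × 1 × 6 × 4 = 1536.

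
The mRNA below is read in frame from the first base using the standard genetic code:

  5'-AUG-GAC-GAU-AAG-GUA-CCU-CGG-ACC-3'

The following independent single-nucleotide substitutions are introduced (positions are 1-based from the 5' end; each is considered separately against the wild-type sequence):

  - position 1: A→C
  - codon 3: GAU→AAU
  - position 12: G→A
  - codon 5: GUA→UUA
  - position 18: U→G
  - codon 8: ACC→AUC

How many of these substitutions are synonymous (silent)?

Codon 1: AUG (Met) → CUG (Leu) — missense.
Codon 3: GAU (Asp) → AAU (Asn) — missense.
Codon 4: AAG (Lys) → AAA (Lys) — synonymous.
Codon 5: GUA (Val) → UUA (Leu) — missense.
Codon 6: CCU (Pro) → CCG (Pro) — synonymous.
Codon 8: ACC (Thr) → AUC (Ile) — missense.
Synonymous: 2 of 6.

2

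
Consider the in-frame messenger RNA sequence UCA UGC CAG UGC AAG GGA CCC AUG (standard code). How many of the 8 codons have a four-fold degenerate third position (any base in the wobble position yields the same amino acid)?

Codon 1 UCA (Ser): third position 4-fold.
Codon 2 UGC (Cys): third position 2-fold.
Codon 3 CAG (Gln): third position 2-fold.
Codon 4 UGC (Cys): third position 2-fold.
Codon 5 AAG (Lys): third position 2-fold.
Codon 6 GGA (Gly): third position 4-fold.
Codon 7 CCC (Pro): third position 4-fold.
Codon 8 AUG (Met): third position 1-fold.
Four-fold degenerate third positions: 3.

3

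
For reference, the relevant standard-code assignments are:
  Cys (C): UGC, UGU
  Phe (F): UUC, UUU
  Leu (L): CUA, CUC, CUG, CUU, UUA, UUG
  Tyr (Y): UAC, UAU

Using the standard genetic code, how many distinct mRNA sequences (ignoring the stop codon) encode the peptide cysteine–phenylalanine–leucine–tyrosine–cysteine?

Cys: 2 codons.
Phe: 2 codons.
Leu: 6 codons.
Tyr: 2 codons.
Cys: 2 codons.
2 × 2 × 6 × 2 × 2 = 96.

96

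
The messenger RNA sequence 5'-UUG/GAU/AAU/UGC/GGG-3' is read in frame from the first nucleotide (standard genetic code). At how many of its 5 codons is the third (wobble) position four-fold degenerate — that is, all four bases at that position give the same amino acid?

Codon 1 UUG (Leu): third position 2-fold.
Codon 2 GAU (Asp): third position 2-fold.
Codon 3 AAU (Asn): third position 2-fold.
Codon 4 UGC (Cys): third position 2-fold.
Codon 5 GGG (Gly): third position 4-fold.
Four-fold degenerate third positions: 1.

1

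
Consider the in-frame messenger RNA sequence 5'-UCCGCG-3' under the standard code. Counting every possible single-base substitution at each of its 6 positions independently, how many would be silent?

Codon 1 (UCC, Ser): 3 synonymous substitutions.
Codon 2 (GCG, Ala): 3 synonymous substitutions.
Total: 3 + 3 = 6.

6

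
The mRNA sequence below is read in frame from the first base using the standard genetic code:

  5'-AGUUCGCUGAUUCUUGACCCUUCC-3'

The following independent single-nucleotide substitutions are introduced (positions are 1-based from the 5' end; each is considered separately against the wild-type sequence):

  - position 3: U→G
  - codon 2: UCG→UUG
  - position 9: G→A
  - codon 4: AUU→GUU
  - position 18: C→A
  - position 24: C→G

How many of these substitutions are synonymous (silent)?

Codon 1: AGU (Ser) → AGG (Arg) — missense.
Codon 2: UCG (Ser) → UUG (Leu) — missense.
Codon 3: CUG (Leu) → CUA (Leu) — synonymous.
Codon 4: AUU (Ile) → GUU (Val) — missense.
Codon 6: GAC (Asp) → GAA (Glu) — missense.
Codon 8: UCC (Ser) → UCG (Ser) — synonymous.
Synonymous: 2 of 6.

2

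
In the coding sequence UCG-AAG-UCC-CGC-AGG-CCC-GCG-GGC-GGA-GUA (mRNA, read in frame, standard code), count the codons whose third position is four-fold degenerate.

8

Codon 1 UCG (Ser): third position 4-fold.
Codon 2 AAG (Lys): third position 2-fold.
Codon 3 UCC (Ser): third position 4-fold.
Codon 4 CGC (Arg): third position 4-fold.
Codon 5 AGG (Arg): third position 2-fold.
Codon 6 CCC (Pro): third position 4-fold.
Codon 7 GCG (Ala): third position 4-fold.
Codon 8 GGC (Gly): third position 4-fold.
Codon 9 GGA (Gly): third position 4-fold.
Codon 10 GUA (Val): third position 4-fold.
Four-fold degenerate third positions: 8.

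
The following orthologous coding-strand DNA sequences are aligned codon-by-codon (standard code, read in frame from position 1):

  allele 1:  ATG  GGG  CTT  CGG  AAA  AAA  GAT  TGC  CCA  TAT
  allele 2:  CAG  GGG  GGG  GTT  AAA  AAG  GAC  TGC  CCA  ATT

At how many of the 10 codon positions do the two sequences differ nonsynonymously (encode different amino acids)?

4

Codon 1: ATG Met / CAG Gln — nonsynonymous.
Codon 2: GGG Gly / GGG Gly — identical.
Codon 3: CTT Leu / GGG Gly — nonsynonymous.
Codon 4: CGG Arg / GTT Val — nonsynonymous.
Codon 5: AAA Lys / AAA Lys — identical.
Codon 6: AAA Lys / AAG Lys — synonymous.
Codon 7: GAT Asp / GAC Asp — synonymous.
Codon 8: TGC Cys / TGC Cys — identical.
Codon 9: CCA Pro / CCA Pro — identical.
Codon 10: TAT Tyr / ATT Ile — nonsynonymous.
Nonsynonymous differences: 4.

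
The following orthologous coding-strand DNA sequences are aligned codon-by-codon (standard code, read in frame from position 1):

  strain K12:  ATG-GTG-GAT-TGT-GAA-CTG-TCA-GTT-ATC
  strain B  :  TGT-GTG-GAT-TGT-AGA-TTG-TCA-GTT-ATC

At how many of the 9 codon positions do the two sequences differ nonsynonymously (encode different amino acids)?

2

Codon 1: ATG Met / TGT Cys — nonsynonymous.
Codon 2: GTG Val / GTG Val — identical.
Codon 3: GAT Asp / GAT Asp — identical.
Codon 4: TGT Cys / TGT Cys — identical.
Codon 5: GAA Glu / AGA Arg — nonsynonymous.
Codon 6: CTG Leu / TTG Leu — synonymous.
Codon 7: TCA Ser / TCA Ser — identical.
Codon 8: GTT Val / GTT Val — identical.
Codon 9: ATC Ile / ATC Ile — identical.
Nonsynonymous differences: 2.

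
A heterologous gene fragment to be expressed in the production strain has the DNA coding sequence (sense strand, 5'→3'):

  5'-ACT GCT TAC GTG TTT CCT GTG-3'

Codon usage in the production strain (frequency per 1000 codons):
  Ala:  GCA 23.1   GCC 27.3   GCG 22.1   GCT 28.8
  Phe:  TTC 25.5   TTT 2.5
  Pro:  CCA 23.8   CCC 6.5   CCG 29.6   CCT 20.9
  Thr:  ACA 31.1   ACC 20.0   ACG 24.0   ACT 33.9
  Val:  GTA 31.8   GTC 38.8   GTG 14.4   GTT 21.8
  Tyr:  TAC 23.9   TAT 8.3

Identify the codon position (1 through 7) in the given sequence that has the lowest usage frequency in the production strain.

Codon 1 ACT (Thr): 33.9 per 1000.
Codon 2 GCT (Ala): 28.8 per 1000.
Codon 3 TAC (Tyr): 23.9 per 1000.
Codon 4 GTG (Val): 14.4 per 1000.
Codon 5 TTT (Phe): 2.5 per 1000.
Codon 6 CCT (Pro): 20.9 per 1000.
Codon 7 GTG (Val): 14.4 per 1000.
Lowest frequency is 2.5 at codon 5.

5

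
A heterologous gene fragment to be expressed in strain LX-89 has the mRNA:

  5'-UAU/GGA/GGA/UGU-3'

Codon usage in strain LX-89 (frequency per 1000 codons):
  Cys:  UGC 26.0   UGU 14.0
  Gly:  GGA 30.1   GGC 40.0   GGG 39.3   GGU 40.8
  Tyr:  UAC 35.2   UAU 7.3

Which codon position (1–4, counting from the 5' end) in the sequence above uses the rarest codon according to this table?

Codon 1 UAU (Tyr): 7.3 per 1000.
Codon 2 GGA (Gly): 30.1 per 1000.
Codon 3 GGA (Gly): 30.1 per 1000.
Codon 4 UGU (Cys): 14.0 per 1000.
Lowest frequency is 7.3 at codon 1.

1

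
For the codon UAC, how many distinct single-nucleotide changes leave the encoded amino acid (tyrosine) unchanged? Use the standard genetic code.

Position 1: none → 0 synonymous.
Position 2: none → 0 synonymous.
Position 3: UAU → 1 synonymous.
Total: 0 + 0 + 1 = 1.

1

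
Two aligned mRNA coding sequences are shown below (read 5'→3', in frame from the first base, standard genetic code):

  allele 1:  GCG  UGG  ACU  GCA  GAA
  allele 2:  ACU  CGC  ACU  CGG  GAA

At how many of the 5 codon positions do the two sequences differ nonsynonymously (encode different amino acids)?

Codon 1: GCG Ala / ACU Thr — nonsynonymous.
Codon 2: UGG Trp / CGC Arg — nonsynonymous.
Codon 3: ACU Thr / ACU Thr — identical.
Codon 4: GCA Ala / CGG Arg — nonsynonymous.
Codon 5: GAA Glu / GAA Glu — identical.
Nonsynonymous differences: 3.

3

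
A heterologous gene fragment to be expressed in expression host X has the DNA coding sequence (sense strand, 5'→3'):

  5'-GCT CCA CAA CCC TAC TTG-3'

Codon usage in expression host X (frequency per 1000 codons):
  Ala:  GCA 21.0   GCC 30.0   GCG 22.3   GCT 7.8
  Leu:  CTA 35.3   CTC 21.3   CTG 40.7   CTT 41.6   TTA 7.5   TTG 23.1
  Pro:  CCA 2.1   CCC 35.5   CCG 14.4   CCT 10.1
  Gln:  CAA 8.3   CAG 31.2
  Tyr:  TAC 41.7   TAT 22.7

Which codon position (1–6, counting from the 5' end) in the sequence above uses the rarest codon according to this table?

2

Codon 1 GCT (Ala): 7.8 per 1000.
Codon 2 CCA (Pro): 2.1 per 1000.
Codon 3 CAA (Gln): 8.3 per 1000.
Codon 4 CCC (Pro): 35.5 per 1000.
Codon 5 TAC (Tyr): 41.7 per 1000.
Codon 6 TTG (Leu): 23.1 per 1000.
Lowest frequency is 2.1 at codon 2.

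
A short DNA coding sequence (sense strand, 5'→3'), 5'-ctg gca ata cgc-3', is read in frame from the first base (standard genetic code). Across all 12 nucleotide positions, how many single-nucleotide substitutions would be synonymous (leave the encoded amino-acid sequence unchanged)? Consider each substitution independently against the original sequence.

Codon 1 (CTG, Leu): 4 synonymous substitutions.
Codon 2 (GCA, Ala): 3 synonymous substitutions.
Codon 3 (ATA, Ile): 2 synonymous substitutions.
Codon 4 (CGC, Arg): 3 synonymous substitutions.
Total: 4 + 3 + 2 + 3 = 12.

12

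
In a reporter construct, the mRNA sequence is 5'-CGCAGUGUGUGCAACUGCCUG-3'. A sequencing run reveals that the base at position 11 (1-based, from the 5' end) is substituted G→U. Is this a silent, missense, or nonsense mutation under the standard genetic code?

missense

Position 11 falls in codon 4: UGC → Cys.
After the substitution the codon is UUC → Phe.
Cys ≠ Phe, so this is a missense mutation.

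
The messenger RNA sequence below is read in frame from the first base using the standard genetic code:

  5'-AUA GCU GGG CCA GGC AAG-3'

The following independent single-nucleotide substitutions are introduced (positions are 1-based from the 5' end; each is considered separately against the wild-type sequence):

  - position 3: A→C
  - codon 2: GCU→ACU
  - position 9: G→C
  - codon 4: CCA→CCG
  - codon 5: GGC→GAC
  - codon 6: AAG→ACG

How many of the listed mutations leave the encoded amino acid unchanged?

3

Codon 1: AUA (Ile) → AUC (Ile) — synonymous.
Codon 2: GCU (Ala) → ACU (Thr) — missense.
Codon 3: GGG (Gly) → GGC (Gly) — synonymous.
Codon 4: CCA (Pro) → CCG (Pro) — synonymous.
Codon 5: GGC (Gly) → GAC (Asp) — missense.
Codon 6: AAG (Lys) → ACG (Thr) — missense.
Synonymous: 3 of 6.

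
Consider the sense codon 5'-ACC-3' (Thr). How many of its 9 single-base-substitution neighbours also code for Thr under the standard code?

3

Position 1: none → 0 synonymous.
Position 2: none → 0 synonymous.
Position 3: ACT, ACA, ACG → 3 synonymous.
Total: 0 + 0 + 3 = 3.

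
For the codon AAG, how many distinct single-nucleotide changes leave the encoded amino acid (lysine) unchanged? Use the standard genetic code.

1

Position 1: none → 0 synonymous.
Position 2: none → 0 synonymous.
Position 3: AAA → 1 synonymous.
Total: 0 + 0 + 1 = 1.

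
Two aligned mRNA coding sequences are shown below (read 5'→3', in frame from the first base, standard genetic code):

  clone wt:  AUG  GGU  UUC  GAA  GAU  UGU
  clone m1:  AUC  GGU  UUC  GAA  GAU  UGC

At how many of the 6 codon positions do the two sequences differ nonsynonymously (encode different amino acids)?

1

Codon 1: AUG Met / AUC Ile — nonsynonymous.
Codon 2: GGU Gly / GGU Gly — identical.
Codon 3: UUC Phe / UUC Phe — identical.
Codon 4: GAA Glu / GAA Glu — identical.
Codon 5: GAU Asp / GAU Asp — identical.
Codon 6: UGU Cys / UGC Cys — synonymous.
Nonsynonymous differences: 1.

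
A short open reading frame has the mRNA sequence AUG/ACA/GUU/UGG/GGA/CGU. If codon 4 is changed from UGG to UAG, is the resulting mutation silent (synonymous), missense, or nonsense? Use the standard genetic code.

Position 11 falls in codon 4: UGG → Trp.
After the substitution the codon is UAG → Stop.
The new codon is a stop codon, so this is a nonsense mutation.

nonsense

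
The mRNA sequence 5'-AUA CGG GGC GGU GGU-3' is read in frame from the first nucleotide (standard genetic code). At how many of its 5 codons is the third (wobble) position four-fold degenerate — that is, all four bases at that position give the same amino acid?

4

Codon 1 AUA (Ile): third position 3-fold.
Codon 2 CGG (Arg): third position 4-fold.
Codon 3 GGC (Gly): third position 4-fold.
Codon 4 GGU (Gly): third position 4-fold.
Codon 5 GGU (Gly): third position 4-fold.
Four-fold degenerate third positions: 4.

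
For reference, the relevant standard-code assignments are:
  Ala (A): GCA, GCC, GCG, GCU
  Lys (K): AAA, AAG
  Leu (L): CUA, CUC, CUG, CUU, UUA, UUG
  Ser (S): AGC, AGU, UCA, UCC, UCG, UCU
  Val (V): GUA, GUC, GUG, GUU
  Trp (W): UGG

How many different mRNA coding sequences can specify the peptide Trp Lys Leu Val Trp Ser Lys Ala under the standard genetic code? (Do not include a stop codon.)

2304

Trp: 1 codon.
Lys: 2 codons.
Leu: 6 codons.
Val: 4 codons.
Trp: 1 codon.
Ser: 6 codons.
Lys: 2 codons.
Ala: 4 codons.
1 × 2 × 6 × 4 × 1 × 6 × 2 × 4 = 2304.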